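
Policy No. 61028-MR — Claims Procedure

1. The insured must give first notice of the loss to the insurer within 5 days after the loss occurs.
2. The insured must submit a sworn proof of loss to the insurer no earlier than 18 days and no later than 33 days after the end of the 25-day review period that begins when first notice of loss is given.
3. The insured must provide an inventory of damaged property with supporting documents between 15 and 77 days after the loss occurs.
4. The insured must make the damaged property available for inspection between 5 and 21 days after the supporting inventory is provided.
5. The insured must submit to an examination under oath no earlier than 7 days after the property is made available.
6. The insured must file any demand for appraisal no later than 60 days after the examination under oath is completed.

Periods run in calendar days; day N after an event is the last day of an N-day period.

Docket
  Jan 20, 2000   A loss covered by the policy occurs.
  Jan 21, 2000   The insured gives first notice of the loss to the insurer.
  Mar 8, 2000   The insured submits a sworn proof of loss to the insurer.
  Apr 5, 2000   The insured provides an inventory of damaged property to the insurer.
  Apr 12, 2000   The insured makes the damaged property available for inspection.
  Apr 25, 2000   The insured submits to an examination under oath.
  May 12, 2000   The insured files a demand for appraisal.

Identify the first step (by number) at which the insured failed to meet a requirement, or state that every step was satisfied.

(1) due by Jan 20, 2000 + 5 days = Jan 25, 2000; Jan 21, 2000 is within that limit.
(2) the permitted window runs from Feb 15, 2000 + 18 = Mar 4, 2000 to Feb 15, 2000 + 33 = Mar 19, 2000; done Mar 8, 2000, which is between those dates.
(3) the permitted window runs from Jan 20, 2000 + 15 = Feb 4, 2000 to Jan 20, 2000 + 77 = Apr 6, 2000; Apr 5, 2000 falls inside that range.
(4) the permitted window runs from Apr 5, 2000 + 5 = Apr 10, 2000 to Apr 5, 2000 + 21 = Apr 26, 2000; done Apr 12, 2000, which is between those dates.
(5) permitted from Apr 12, 2000 + 7 days = Apr 19, 2000 onward; Apr 25, 2000 is on or after that date.
(6) due by Apr 25, 2000 + 60 days = Jun 24, 2000; May 12, 2000 is within that limit.

None — every step was satisfied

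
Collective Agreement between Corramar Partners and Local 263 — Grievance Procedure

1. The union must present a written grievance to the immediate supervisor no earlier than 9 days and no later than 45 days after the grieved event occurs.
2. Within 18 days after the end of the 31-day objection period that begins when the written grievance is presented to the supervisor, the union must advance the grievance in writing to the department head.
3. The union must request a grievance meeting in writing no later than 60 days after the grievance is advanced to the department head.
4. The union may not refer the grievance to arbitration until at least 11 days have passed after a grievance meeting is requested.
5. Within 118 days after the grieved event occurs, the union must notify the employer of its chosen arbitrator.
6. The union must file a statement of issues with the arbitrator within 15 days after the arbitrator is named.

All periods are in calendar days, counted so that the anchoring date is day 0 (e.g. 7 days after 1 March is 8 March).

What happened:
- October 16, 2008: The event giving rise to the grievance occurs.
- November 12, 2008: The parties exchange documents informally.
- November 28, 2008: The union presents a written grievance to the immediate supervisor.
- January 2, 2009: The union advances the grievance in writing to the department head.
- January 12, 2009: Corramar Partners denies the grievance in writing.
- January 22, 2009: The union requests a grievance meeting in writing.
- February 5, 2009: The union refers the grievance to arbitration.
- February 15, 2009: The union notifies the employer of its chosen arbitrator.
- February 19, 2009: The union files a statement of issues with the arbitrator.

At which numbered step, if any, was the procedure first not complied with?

Step 5

Step 1: the window is 9–45 days after October 16, 2008 (when the grieved event occurs), so October 25, 2008 through November 30, 2008; done November 28, 2008 — within the window.
Step 2: 18 days after December 29, 2008 (end of the 31-day objection period, which began when the written grievance is presented to the supervisor on November 28, 2008) is January 16, 2009; completed January 2, 2009, before the deadline.
Step 3: 60 days after January 2, 2009 (when the grievance is advanced to the department head) is March 3, 2009; done January 22, 2009 — timely.
Step 4: the earliest permitted date is 11 days after January 22, 2009 (when a grievance meeting is requested), i.e. February 2, 2009; February 5, 2009 is on or after that date.
Step 5: 118 days after October 16, 2008 (when the grieved event occurs) is February 11, 2009; done February 15, 2009 — 4 days late.
The analysis stops there.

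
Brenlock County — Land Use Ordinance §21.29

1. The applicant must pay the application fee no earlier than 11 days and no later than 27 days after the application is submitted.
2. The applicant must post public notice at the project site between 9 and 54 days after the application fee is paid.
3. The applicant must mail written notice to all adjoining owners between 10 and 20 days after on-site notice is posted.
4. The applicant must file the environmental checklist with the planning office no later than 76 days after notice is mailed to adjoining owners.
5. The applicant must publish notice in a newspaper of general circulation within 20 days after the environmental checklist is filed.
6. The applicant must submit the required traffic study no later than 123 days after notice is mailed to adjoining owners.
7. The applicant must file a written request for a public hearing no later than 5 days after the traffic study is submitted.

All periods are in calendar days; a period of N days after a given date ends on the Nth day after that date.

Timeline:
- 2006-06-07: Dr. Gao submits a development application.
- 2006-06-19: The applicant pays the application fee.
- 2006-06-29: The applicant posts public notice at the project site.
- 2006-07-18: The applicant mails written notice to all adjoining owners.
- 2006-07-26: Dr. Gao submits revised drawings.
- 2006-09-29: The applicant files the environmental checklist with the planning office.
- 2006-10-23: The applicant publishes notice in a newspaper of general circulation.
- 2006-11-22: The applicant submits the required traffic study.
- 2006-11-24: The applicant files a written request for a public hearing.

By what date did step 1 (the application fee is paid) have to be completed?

2006-07-04

Step 1 runs from 2006-06-07, when the application is submitted. The window is 11–27 days after 2006-06-07; it closes on 2006-07-04.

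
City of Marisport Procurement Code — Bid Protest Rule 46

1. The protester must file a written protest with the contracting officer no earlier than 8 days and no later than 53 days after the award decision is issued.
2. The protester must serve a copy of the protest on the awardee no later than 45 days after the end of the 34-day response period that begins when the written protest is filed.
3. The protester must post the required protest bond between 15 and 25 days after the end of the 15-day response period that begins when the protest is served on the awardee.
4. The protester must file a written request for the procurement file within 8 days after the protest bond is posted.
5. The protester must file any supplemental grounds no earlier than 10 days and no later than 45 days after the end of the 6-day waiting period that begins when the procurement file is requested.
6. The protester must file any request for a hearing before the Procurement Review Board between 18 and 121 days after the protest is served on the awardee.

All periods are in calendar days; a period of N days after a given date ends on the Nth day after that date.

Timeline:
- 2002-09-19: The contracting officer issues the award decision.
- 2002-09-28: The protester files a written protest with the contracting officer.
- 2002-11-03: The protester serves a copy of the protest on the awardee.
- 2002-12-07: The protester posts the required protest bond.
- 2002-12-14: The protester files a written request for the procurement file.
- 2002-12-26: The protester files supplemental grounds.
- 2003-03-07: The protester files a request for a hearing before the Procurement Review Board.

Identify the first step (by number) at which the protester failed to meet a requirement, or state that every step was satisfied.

(1) the permitted window runs from 2002-09-19 + 8 = 2002-09-27 to 2002-09-19 + 53 = 2002-11-11; 2002-09-28 falls inside that range.
(2) due by 2002-11-01 + 45 days = 2002-12-16; 2002-11-03 is within that limit.
(3) the permitted window runs from 2002-11-18 + 15 = 2002-12-03 to 2002-11-18 + 25 = 2002-12-13; 2002-12-07 falls inside that range.
(4) due by 2002-12-07 + 8 days = 2002-12-15; 2002-12-14 is within that limit.
(5) the permitted window runs from 2002-12-20 + 10 = 2002-12-30 to 2002-12-20 + 45 = 2003-02-03; 2002-12-26 is 4 days too early.

Step 5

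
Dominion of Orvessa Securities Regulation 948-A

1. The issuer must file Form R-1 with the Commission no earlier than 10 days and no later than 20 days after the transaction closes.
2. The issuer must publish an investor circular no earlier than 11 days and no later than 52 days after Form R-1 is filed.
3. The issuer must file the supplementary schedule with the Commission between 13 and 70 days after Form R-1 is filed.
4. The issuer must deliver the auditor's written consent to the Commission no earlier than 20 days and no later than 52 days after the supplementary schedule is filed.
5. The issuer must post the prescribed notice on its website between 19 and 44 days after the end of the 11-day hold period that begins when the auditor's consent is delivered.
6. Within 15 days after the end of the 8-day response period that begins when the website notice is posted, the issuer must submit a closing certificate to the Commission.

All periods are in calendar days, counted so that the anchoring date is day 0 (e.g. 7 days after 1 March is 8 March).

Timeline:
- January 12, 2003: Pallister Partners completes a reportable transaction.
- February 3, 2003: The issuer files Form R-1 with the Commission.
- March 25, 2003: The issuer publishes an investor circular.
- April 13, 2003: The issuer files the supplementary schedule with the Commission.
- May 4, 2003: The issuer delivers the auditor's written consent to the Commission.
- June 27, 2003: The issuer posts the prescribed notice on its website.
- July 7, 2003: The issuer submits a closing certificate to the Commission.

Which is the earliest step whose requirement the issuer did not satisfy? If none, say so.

Step 1

Step 1: the window is 10–20 days after January 12, 2003 (when the transaction closes), so January 22, 2003 through February 1, 2003; February 3, 2003 is 2 days past the end of the window.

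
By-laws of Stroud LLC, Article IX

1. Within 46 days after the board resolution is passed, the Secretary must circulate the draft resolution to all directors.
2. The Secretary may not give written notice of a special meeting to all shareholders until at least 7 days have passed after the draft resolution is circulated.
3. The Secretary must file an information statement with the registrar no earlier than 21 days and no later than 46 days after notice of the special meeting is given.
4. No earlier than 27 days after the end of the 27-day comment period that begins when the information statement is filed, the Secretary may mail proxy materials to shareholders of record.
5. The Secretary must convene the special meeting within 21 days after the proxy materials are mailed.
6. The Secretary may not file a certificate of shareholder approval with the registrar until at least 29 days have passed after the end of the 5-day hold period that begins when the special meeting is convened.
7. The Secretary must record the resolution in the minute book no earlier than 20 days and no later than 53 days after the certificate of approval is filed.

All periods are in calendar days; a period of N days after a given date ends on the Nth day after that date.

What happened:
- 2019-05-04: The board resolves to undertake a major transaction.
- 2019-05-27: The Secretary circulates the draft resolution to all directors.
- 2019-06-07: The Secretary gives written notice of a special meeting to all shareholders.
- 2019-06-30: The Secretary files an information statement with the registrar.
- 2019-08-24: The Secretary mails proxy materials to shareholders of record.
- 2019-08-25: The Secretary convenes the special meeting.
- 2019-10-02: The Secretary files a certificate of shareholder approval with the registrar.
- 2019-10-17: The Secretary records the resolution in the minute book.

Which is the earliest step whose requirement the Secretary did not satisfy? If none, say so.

Step 7

(1) due by 2019-05-04 + 46 days = 2019-06-19; done 2019-05-27 — timely.
(2) permitted from 2019-05-27 + 7 days = 2019-06-03 onward; done 2019-06-07 — permitted.
(3) the permitted window runs from 2019-06-07 + 21 = 2019-06-28 to 2019-06-07 + 46 = 2019-07-23; done 2019-06-30, which is between those dates.
(4) permitted from 2019-07-27 + 27 days = 2019-08-23 onward; done 2019-08-24, after the minimum wait.
(5) due by 2019-08-24 + 21 days = 2019-09-14; 2019-08-25 is within that limit.
(6) permitted from 2019-08-30 + 29 days = 2019-09-28 onward; done 2019-10-02, after the minimum wait.
(7) the permitted window runs from 2019-10-02 + 20 = 2019-10-22 to 2019-10-02 + 53 = 2019-11-24; done 2019-10-17 — 5 days before the window opened.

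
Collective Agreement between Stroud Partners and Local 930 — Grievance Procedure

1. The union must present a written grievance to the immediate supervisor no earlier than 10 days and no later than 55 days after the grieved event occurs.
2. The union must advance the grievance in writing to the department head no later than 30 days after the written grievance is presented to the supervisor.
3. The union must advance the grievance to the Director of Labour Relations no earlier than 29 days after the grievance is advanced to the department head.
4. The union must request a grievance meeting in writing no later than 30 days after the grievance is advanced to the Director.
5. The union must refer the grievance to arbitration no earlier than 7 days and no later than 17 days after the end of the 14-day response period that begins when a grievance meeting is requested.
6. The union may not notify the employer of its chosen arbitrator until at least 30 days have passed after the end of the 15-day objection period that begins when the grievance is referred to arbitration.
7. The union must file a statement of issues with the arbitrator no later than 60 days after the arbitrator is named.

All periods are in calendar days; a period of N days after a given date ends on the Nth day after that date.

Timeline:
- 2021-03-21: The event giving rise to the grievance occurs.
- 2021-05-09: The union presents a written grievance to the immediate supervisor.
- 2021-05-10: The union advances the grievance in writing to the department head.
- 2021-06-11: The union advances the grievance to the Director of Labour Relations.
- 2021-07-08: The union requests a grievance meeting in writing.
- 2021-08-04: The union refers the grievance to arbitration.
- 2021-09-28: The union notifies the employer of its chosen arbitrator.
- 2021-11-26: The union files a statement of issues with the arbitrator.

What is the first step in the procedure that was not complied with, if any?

Step 1: the window is 10–55 days after 2021-03-21 (when the grieved event occurs), so 2021-03-31 through 2021-05-15; done 2021-05-09 — within the window.
Step 2: 30 days after 2021-05-09 (when the written grievance is presented to the supervisor) is 2021-06-08; 2021-05-10 is within that limit.
Step 3: the earliest permitted date is 29 days after 2021-05-10 (when the grievance is advanced to the department head), i.e. 2021-06-08; 2021-06-11 is on or after that date.
Step 4: 30 days after 2021-06-11 (when the grievance is advanced to the Director) is 2021-07-11; done 2021-07-08 — timely.
Step 5: the window is 7–17 days after 2021-07-22 (end of the 14-day response period, which began when a grievance meeting is requested on 2021-07-08), so 2021-07-29 through 2021-08-08; done 2021-08-04, which is between those dates.
Step 6: the earliest permitted date is 30 days after 2021-08-19 (end of the 15-day objection period, which began when the grievance is referred to arbitration on 2021-08-04), i.e. 2021-09-18; done 2021-09-28 — permitted.
Step 7: 60 days after 2021-09-28 (when the arbitrator is named) is 2021-11-27; done 2021-11-26 — timely.

None — every step was satisfied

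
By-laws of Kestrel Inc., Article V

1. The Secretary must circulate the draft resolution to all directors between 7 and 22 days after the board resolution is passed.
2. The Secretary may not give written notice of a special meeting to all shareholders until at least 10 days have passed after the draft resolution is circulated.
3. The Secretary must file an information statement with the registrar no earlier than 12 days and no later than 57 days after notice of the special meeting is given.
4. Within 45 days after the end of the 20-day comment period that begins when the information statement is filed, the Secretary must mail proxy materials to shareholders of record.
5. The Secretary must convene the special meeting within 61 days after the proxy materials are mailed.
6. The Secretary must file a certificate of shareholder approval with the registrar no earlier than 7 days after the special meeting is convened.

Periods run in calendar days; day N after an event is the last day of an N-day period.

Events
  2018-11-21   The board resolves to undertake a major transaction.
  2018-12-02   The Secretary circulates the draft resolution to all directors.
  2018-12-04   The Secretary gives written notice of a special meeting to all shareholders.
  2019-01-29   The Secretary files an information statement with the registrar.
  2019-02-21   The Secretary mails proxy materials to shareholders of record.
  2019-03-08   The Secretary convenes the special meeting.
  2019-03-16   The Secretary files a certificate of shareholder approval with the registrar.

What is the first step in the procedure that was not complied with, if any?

(1) the permitted window runs from 2018-11-21 + 7 = 2018-11-28 to 2018-11-21 + 22 = 2018-12-13; done 2018-12-02, which is between those dates.
(2) permitted from 2018-12-02 + 10 days = 2018-12-12 onward; done 2018-12-04 — 8 days too early.
The procedure was therefore not followed at step 2.

Step 2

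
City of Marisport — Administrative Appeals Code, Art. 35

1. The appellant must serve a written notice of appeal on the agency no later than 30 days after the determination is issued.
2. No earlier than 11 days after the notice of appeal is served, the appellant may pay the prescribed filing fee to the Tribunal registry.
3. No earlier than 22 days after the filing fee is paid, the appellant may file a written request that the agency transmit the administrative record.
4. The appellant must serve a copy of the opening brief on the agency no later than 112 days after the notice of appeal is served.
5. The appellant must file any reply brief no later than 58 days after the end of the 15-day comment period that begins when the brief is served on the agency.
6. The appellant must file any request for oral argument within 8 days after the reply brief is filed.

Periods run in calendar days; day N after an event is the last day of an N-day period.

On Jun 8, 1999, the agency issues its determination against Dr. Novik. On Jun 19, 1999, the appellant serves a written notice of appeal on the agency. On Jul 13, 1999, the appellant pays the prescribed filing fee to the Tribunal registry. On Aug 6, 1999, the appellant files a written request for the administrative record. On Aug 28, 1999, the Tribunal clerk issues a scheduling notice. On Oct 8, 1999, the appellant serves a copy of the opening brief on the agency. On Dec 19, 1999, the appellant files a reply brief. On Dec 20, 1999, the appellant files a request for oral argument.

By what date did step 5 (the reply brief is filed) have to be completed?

The brief is served on the agency on Oct 8, 1999; the 15-day comment period therefore ends Oct 23, 1999, and step 5 runs from that date. 58 days after Oct 23, 1999 is Dec 20, 1999.

Dec 20, 1999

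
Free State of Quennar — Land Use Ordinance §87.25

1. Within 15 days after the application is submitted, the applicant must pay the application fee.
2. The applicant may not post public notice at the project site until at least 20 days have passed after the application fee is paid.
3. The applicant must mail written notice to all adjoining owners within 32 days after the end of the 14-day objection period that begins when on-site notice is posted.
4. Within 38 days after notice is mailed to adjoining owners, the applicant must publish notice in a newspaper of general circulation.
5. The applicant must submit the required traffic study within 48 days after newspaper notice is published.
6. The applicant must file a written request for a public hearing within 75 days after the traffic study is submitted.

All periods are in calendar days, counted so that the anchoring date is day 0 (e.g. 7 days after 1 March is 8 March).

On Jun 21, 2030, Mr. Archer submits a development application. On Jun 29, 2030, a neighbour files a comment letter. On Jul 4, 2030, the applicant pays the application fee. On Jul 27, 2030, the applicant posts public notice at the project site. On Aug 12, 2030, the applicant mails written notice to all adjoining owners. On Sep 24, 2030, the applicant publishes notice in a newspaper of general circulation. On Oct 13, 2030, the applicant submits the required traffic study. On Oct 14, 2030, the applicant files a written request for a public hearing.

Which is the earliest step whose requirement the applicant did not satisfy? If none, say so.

Step 4

(1) due by Jun 21, 2030 + 15 days = Jul 6, 2030; completed Jul 4, 2030, before the deadline.
(2) permitted from Jul 4, 2030 + 20 days = Jul 24, 2030 onward; Jul 27, 2030 is on or after that date.
(3) due by Aug 10, 2030 + 32 days = Sep 11, 2030; done Aug 12, 2030 — timely.
(4) due by Aug 12, 2030 + 38 days = Sep 19, 2030; Sep 24, 2030 misses that deadline by 5 days.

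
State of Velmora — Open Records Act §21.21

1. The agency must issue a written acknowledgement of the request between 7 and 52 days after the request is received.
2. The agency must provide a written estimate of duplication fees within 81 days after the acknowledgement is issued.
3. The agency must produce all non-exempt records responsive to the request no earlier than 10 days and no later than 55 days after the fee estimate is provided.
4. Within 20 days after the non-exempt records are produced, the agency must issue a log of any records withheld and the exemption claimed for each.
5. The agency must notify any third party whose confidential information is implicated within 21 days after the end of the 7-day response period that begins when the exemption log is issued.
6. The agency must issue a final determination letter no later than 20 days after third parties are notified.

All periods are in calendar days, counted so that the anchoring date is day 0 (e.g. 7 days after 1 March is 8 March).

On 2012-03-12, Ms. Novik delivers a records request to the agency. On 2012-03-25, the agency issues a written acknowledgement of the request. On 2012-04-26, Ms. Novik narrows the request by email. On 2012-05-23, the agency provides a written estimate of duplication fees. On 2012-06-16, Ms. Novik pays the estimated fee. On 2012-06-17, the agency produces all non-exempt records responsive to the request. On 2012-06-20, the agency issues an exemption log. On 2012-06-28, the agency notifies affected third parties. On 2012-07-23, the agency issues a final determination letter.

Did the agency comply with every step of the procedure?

Step 1: the window is 7–52 days after 2012-03-12 (when the request is received), so 2012-03-19 through 2012-05-03; 2012-03-25 falls inside that range.
Step 2: 81 days after 2012-03-25 (when the acknowledgement is issued) is 2012-06-14; done 2012-05-23 — timely.
Step 3: the window is 10–55 days after 2012-05-23 (when the fee estimate is provided), so 2012-06-02 through 2012-07-17; done 2012-06-17, which is between those dates.
Step 4: 20 days after 2012-06-17 (when the non-exempt records are produced) is 2012-07-07; completed 2012-06-20, before the deadline.
Step 5: 21 days after 2012-06-27 (end of the 7-day response period, which began when the exemption log is issued on 2012-06-20) is 2012-07-18; done 2012-06-28 — timely.
Step 6: 20 days after 2012-06-28 (when third parties are notified) is 2012-07-18; 2012-07-23 misses that deadline by 5 days.
That is the first point of non-compliance.

No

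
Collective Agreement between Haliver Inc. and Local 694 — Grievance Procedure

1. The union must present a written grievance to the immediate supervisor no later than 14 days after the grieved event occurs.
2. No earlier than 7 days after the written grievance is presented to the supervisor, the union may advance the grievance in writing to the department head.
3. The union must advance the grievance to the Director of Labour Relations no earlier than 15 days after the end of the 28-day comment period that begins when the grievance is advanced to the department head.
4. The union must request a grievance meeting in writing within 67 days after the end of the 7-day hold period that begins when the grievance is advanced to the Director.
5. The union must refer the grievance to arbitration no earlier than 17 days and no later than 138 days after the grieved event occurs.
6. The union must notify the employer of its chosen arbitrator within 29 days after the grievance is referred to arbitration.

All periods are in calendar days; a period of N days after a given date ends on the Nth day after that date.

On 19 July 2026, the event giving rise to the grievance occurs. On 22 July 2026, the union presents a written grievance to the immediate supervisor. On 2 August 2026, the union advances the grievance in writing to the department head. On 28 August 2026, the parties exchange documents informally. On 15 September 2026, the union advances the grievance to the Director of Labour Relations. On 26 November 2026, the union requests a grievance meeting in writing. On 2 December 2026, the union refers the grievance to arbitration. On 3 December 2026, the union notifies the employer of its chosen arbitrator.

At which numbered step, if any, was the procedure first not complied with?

None — every step was satisfied

Step 1 — counting 14 days from 19 July 2026 (when the grieved event occurs) gives a deadline of 2 August 2026; completed 22 July 2026, before the deadline.
Step 2 — must wait 7 days from 22 July 2026 (when the written grievance is presented to the supervisor), so not before 29 July 2026; done 2 August 2026 — permitted.
Step 3 — must wait 15 days from 30 August 2026 (end of the 28-day comment period, which began when the grievance is advanced to the department head on 2 August 2026), so not before 14 September 2026; done 15 September 2026, after the minimum wait.
Step 4 — counting 67 days from 22 September 2026 (end of the 7-day hold period, which began when the grievance is advanced to the Director on 15 September 2026) gives a deadline of 28 November 2026; done 26 November 2026 — timely.
Step 5 — 17 and 138 days from 19 July 2026 (when the grieved event occurs) are 5 August 2026 and 4 December 2026 respectively; done 2 December 2026 — within the window.
Step 6 — counting 29 days from 2 December 2026 (when the grievance is referred to arbitration) gives a deadline of 31 December 2026; done 3 December 2026 — timely.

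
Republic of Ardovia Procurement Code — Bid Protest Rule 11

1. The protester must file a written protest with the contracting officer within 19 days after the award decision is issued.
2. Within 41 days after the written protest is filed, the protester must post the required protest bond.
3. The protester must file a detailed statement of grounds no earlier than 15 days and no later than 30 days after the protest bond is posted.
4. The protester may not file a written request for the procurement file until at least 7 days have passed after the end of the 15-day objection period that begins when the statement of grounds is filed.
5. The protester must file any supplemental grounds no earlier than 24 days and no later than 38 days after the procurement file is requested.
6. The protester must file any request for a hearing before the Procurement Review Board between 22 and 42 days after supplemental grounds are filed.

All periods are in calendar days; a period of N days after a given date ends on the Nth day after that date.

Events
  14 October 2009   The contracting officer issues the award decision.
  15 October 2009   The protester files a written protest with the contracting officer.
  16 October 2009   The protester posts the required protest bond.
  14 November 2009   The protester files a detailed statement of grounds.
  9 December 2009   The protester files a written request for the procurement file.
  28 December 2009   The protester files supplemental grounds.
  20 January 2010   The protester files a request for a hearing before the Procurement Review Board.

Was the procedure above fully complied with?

No

Step 1: 19 days after 14 October 2009 (when the award decision is issued) is 2 November 2009; completed 15 October 2009, before the deadline.
Step 2: 41 days after 15 October 2009 (when the written protest is filed) is 25 November 2009; done 16 October 2009 — timely.
Step 3: the window is 15–30 days after 16 October 2009 (when the protest bond is posted), so 31 October 2009 through 15 November 2009; 14 November 2009 falls inside that range.
Step 4: the earliest permitted date is 7 days after 29 November 2009 (end of the 15-day objection period, which began when the statement of grounds is filed on 14 November 2009), i.e. 6 December 2009; done 9 December 2009, after the minimum wait.
Step 5: the window is 24–38 days after 9 December 2009 (when the procurement file is requested), so 2 January 2010 through 16 January 2010; done 28 December 2009 — 5 days before the window opened.
No need to go further; step 5 was not satisfied.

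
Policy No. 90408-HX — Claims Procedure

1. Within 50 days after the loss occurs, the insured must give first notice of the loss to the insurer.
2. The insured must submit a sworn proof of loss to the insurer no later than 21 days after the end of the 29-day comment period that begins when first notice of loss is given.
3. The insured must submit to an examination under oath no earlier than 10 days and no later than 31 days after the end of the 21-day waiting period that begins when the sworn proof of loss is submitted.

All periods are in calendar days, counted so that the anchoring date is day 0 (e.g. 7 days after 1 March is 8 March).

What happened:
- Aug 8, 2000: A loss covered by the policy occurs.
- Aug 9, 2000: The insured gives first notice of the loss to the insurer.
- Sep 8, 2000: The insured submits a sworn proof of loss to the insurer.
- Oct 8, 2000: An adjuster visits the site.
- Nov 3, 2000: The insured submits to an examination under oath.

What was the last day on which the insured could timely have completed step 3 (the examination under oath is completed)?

The sworn proof of loss is submitted on Sep 8, 2000; the 21-day waiting period therefore ends Sep 29, 2000, and step 3 runs from that date. The window is 10–31 days after Sep 29, 2000; it closes on Oct 30, 2000.

Oct 30, 2000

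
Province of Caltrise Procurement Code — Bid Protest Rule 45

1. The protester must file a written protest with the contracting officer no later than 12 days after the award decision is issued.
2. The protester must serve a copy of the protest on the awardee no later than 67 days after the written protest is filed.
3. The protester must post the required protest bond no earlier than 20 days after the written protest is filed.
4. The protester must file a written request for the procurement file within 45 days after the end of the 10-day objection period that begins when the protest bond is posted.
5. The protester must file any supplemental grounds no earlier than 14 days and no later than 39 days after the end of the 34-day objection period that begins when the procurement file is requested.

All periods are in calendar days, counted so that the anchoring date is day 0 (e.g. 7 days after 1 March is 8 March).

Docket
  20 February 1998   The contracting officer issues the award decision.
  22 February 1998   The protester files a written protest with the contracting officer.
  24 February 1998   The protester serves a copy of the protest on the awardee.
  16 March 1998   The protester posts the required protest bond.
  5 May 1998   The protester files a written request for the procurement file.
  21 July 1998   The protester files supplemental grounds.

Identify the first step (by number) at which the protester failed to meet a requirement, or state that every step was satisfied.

Step 5

Step 1 — counting 12 days from 20 February 1998 (when the award decision is issued) gives a deadline of 4 March 1998; 22 February 1998 is within that limit.
Step 2 — counting 67 days from 22 February 1998 (when the written protest is filed) gives a deadline of 30 April 1998; 24 February 1998 is within that limit.
Step 3 — must wait 20 days from 22 February 1998 (when the written protest is filed), so not before 14 March 1998; done 16 March 1998 — permitted.
Step 4 — counting 45 days from 26 March 1998 (end of the 10-day objection period, which began when the protest bond is posted on 16 March 1998) gives a deadline of 10 May 1998; 5 May 1998 is within that limit.
Step 5 — 14 and 39 days from 8 June 1998 (end of the 34-day objection period, which began when the procurement file is requested on 5 May 1998) are 22 June 1998 and 17 July 1998 respectively; 21 July 1998 is 4 days past the end of the window.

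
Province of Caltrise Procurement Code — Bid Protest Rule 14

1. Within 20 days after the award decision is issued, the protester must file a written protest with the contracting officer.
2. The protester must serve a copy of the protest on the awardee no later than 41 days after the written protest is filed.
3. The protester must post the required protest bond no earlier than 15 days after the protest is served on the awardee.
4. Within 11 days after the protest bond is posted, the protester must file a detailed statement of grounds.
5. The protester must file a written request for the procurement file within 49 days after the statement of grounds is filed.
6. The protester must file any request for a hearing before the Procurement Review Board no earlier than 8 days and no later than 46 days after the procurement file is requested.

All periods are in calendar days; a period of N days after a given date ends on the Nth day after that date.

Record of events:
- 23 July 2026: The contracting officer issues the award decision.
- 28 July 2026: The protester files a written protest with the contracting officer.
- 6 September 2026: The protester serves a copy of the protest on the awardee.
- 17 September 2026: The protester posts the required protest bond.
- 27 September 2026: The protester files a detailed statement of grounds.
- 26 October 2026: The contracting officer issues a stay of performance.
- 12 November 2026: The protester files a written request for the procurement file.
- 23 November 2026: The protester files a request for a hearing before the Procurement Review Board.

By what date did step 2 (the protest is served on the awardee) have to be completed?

7 September 2026

Step 2 runs from 28 July 2026, when the written protest is filed. 41 days after 28 July 2026 is 7 September 2026.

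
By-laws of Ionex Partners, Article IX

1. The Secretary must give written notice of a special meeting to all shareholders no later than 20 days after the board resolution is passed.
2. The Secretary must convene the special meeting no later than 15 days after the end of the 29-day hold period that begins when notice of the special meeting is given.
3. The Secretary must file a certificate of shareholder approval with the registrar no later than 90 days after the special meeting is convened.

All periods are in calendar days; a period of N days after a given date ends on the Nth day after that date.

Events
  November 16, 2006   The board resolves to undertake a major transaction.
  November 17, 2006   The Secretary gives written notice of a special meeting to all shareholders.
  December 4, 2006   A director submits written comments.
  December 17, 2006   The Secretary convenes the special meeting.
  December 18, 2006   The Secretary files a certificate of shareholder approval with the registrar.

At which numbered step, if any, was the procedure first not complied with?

Step 1 — counting 20 days from November 16, 2006 (when the board resolution is passed) gives a deadline of December 6, 2006; November 17, 2006 is within that limit.
Step 2 — counting 15 days from December 16, 2006 (end of the 29-day hold period, which began when notice of the special meeting is given on November 17, 2006) gives a deadline of December 31, 2006; completed December 17, 2006, before the deadline.
Step 3 — counting 90 days from December 17, 2006 (when the special meeting is convened) gives a deadline of March 17, 2007; December 18, 2006 is within that limit.

None — every step was satisfied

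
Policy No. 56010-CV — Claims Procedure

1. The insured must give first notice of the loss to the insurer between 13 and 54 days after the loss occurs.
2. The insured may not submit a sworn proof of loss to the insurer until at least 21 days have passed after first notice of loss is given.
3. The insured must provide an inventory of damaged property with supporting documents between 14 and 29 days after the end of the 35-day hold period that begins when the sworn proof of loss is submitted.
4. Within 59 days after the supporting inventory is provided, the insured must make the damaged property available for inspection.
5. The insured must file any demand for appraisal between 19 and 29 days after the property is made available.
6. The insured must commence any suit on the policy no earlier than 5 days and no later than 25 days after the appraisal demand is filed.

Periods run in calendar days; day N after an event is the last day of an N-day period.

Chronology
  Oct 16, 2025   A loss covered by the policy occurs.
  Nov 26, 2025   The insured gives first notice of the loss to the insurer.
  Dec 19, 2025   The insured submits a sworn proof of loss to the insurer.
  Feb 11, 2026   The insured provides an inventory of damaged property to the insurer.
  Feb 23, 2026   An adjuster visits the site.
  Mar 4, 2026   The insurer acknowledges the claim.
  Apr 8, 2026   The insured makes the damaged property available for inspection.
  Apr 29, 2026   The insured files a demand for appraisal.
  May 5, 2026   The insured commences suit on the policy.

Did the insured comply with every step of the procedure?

Step 1 — 13 and 54 days from Oct 16, 2025 (when the loss occurs) are Oct 29, 2025 and Dec 9, 2025 respectively; Nov 26, 2025 falls inside that range.
Step 2 — must wait 21 days from Nov 26, 2025 (when first notice of loss is given), so not before Dec 17, 2025; Dec 19, 2025 is on or after that date.
Step 3 — 14 and 29 days from Jan 23, 2026 (end of the 35-day hold period, which began when the sworn proof of loss is submitted on Dec 19, 2025) are Feb 6, 2026 and Feb 21, 2026 respectively; Feb 11, 2026 falls inside that range.
Step 4 — counting 59 days from Feb 11, 2026 (when the supporting inventory is provided) gives a deadline of Apr 11, 2026; Apr 8, 2026 is within that limit.
Step 5 — 19 and 29 days from Apr 8, 2026 (when the property is made available) are Apr 27, 2026 and May 7, 2026 respectively; Apr 29, 2026 falls inside that range.
Step 6 — 5 and 25 days from Apr 29, 2026 (when the appraisal demand is filed) are May 4, 2026 and May 24, 2026 respectively; done May 5, 2026 — within the window.

Yes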